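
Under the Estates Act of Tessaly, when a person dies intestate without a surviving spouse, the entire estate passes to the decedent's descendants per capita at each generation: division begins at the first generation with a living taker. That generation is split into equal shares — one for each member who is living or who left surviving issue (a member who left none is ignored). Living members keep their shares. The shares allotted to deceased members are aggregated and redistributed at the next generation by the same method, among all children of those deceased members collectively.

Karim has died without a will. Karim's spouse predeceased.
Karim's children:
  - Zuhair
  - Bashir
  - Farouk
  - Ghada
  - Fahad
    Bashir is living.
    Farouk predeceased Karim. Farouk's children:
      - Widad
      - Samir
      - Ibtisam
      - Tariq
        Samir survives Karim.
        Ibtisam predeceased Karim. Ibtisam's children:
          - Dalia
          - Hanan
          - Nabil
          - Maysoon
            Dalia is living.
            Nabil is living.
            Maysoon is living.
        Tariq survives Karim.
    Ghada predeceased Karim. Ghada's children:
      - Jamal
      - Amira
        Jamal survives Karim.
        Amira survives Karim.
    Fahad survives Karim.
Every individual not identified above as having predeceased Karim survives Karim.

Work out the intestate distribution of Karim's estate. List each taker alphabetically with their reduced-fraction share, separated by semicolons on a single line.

Amira 1/15; Bashir 1/5; Dalia 1/60; Fahad 1/5; Hanan 1/60; Jamal 1/15; Maysoon 1/60; Nabil 1/60; Samir 1/15; Tariq 1/15; Widad 1/15; Zuhair 1/5

There is no surviving spouse, so the entire estate passes to Karim's descendants per capita at each generation.
At generation 1 (Zuhair, Bashir, Farouk, Ghada, Fahad) there are 5 shares of (1)/5 = 1/5 each.
Living: Zuhair, Bashir, and Fahad — each takes 1/5.
Deceased: Farouk and Ghada. Their combined 2/5 is pooled and carried to generation 2.
At generation 2 (Widad, Samir, Ibtisam, Tariq, Jamal, Amira) there are 6 shares of (2/5)/6 = 1/15 each.
Living: Widad, Samir, Tariq, Jamal, and Amira — each takes 1/15.
Deceased: Ibtisam. That 1/15 share is carried to generation 3.
At generation 3 (Dalia, Hanan, Nabil, Maysoon) there are 4 shares of (1/15)/4 = 1/60 each.
Living: Dalia, Hanan, Nabil, and Maysoon — each takes 1/60.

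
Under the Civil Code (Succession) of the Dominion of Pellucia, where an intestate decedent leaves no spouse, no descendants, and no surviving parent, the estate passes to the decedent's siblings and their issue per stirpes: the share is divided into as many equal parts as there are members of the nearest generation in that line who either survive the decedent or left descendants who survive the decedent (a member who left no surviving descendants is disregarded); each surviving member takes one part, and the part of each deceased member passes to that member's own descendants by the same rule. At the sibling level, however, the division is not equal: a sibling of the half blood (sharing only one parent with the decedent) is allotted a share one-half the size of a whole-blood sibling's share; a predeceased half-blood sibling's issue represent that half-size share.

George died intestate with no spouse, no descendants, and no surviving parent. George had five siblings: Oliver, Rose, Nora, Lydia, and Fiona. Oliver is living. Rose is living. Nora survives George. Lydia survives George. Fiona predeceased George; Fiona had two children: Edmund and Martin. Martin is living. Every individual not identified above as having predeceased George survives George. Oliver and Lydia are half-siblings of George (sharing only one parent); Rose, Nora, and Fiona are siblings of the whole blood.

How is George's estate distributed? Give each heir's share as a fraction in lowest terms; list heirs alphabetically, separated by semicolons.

No spouse, descendants, or parent survives, so the estate passes to George's siblings per stirpes.
Half-blood siblings count for one-half the weight of whole-blood siblings at the initial division.
Dividing 1 in proportion to weights (total weight 4): Oliver (weight 1/2) → 1/8; Rose (weight 1) → 1/4; Nora (weight 1) → 1/4; Lydia (weight 1/2) → 1/8; Fiona (weight 1) → 1/4.
Oliver is living and takes 1/8.
Rose is living and takes 1/4.
Nora is living and takes 1/4.
Lydia is living and takes 1/8.
Fiona predeceased; the 1/4 allotted to Fiona's branch passes to Fiona's issue by representation.
The 1/4 is divided into 2 equal shares of 1/8 among Edmund, Martin.
Edmund is living and takes 1/8.
Martin is living and takes 1/8.

Edmund 1/8; Lydia 1/8; Martin 1/8; Nora 1/4; Oliver 1/8; Rose 1/4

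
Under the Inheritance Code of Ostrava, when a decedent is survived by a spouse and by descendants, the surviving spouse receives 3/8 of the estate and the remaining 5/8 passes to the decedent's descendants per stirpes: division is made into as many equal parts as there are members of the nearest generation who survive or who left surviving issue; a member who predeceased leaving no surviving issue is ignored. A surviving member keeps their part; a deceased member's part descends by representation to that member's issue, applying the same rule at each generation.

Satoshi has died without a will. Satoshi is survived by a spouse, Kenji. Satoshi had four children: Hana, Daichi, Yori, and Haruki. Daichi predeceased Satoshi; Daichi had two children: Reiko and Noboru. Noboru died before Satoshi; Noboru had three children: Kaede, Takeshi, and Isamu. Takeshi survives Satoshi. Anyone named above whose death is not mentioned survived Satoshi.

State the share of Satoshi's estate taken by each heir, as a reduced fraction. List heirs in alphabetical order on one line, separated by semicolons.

Hana 5/32; Haruki 5/32; Isamu 5/192; Kaede 5/192; Kenji 3/8; Reiko 5/64; Takeshi 5/192; Yori 5/32

Kenji, as surviving spouse, takes 3/8.
The remaining 5/8 passes to Satoshi's descendants per stirpes.
The 5/8 is divided into 4 equal shares of 5/32 among Hana, Daichi, Yori, Haruki.
Hana is living and takes 5/32.
Daichi predeceased; the 5/32 allotted to Daichi's branch passes to Daichi's issue by representation.
The 5/32 is divided into 2 equal shares of 5/64 among Reiko, Noboru.
Reiko is living and takes 5/64.
Noboru predeceased; the 5/64 allotted to Noboru's branch passes to Noboru's issue by representation.
The 5/64 is divided into 3 equal shares of 5/192 among Kaede, Takeshi, Isamu.
Kaede is living and takes 5/192.
Takeshi is living and takes 5/192.
Isamu is living and takes 5/192.
Yori is living and takes 5/32.
Haruki is living and takes 5/32.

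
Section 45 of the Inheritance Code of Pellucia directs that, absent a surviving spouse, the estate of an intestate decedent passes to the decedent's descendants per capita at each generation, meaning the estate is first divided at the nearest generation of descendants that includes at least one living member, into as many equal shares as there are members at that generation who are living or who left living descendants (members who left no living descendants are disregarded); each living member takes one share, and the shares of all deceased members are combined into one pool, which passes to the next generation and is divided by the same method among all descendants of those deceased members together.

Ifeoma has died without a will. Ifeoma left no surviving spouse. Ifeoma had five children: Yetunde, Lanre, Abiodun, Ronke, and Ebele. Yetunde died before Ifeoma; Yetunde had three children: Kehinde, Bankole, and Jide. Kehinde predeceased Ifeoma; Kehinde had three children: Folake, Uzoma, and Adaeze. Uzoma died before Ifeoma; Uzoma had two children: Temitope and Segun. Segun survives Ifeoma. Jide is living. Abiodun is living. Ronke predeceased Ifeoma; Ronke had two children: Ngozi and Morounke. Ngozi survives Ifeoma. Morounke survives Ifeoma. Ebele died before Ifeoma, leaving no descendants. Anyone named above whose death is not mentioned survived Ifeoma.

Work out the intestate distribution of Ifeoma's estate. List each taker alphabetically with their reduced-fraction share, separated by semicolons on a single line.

There is no surviving spouse, so the entire estate passes to Ifeoma's descendants per capita at each generation.
At generation 1 (Yetunde, Lanre, Abiodun, Ronke) there are 4 shares of (1)/4 = 1/4 each.
Living: Lanre and Abiodun — each takes 1/4.
Deceased: Yetunde and Ronke. Their combined 1/2 is pooled and carried to generation 2.
At generation 2 (Kehinde, Bankole, Jide, Ngozi, Morounke) there are 5 shares of (1/2)/5 = 1/10 each.
Living: Bankole, Jide, Ngozi, and Morounke — each takes 1/10.
Deceased: Kehinde. That 1/10 share is carried to generation 3.
At generation 3 (Folake, Uzoma, Adaeze) there are 3 shares of (1/10)/3 = 1/30 each.
Living: Folake and Adaeze — each takes 1/30.
Deceased: Uzoma. That 1/30 share is carried to generation 4.
At generation 4 (Temitope, Segun) there are 2 shares of (1/30)/2 = 1/60 each.
Living: Temitope and Segun — each takes 1/60.

Abiodun 1/4; Adaeze 1/30; Bankole 1/10; Folake 1/30; Jide 1/10; Lanre 1/4; Morounke 1/10; Ngozi 1/10; Segun 1/60; Temitope 1/60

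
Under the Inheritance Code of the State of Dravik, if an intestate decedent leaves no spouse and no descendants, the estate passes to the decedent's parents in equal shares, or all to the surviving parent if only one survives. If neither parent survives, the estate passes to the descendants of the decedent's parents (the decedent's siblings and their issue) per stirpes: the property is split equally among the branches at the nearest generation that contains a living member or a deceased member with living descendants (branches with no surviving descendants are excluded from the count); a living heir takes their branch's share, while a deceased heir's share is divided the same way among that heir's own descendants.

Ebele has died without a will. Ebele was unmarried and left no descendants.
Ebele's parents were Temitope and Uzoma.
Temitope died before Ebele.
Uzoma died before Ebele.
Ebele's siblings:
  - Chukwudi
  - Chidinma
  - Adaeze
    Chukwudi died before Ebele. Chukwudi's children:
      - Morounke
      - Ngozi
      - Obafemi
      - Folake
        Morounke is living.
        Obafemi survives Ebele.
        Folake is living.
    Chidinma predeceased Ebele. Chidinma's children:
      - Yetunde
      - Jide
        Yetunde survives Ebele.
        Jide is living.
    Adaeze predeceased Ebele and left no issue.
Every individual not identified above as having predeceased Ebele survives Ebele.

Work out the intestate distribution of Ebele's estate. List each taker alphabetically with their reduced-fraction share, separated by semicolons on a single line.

Neither parent survives and there are no descendants, so the estate passes to Ebele's siblings and their issue per stirpes.
Adaeze left no surviving issue, so that branch lapses and is disregarded.
The estate is divided into 2 equal shares of 1/2 among Chukwudi, Chidinma.
Chukwudi predeceased; the 1/2 allotted to Chukwudi's branch passes to Chukwudi's issue by representation.
The 1/2 is divided into 4 equal shares of 1/8 among Morounke, Ngozi, Obafemi, Folake.
Morounke is living and takes 1/8.
Ngozi is living and takes 1/8.
Obafemi is living and takes 1/8.
Folake is living and takes 1/8.
Chidinma predeceased; the 1/2 allotted to Chidinma's branch passes to Chidinma's issue by representation.
The 1/2 is divided into 2 equal shares of 1/4 among Yetunde, Jide.
Yetunde is living and takes 1/4.
Jide is living and takes 1/4.

Folake 1/8; Jide 1/4; Morounke 1/8; Ngozi 1/8; Obafemi 1/8; Yetunde 1/4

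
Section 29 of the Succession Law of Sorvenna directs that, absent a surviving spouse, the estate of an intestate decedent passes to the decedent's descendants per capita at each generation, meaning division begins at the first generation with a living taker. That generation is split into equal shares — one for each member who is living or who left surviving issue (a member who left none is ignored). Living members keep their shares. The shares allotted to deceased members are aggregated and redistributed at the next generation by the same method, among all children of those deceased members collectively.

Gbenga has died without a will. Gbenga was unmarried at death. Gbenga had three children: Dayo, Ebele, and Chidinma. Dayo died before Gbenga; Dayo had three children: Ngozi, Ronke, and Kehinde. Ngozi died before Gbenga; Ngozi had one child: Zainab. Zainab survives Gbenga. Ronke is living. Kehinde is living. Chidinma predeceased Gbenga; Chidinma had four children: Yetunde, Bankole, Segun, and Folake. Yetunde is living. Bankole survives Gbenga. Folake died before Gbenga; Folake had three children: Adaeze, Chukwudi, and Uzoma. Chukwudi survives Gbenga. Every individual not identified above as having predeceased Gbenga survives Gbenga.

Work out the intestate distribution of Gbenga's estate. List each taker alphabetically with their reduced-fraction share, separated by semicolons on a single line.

There is no surviving spouse, so the entire estate passes to Gbenga's descendants per capita at each generation.
At generation 1 (Dayo, Ebele, Chidinma) there are 3 shares of (1)/3 = 1/3 each.
Living: Ebele — each takes 1/3.
Deceased: Dayo and Chidinma. Their combined 2/3 is pooled and carried to generation 2.
At generation 2 (Ngozi, Ronke, Kehinde, Yetunde, Bankole, Segun, Folake) there are 7 shares of (2/3)/7 = 2/21 each.
Living: Ronke, Kehinde, Yetunde, Bankole, and Segun — each takes 2/21.
Deceased: Ngozi and Folake. Their combined 4/21 is pooled and carried to generation 3.
At generation 3 (Zainab, Adaeze, Chukwudi, Uzoma) there are 4 shares of (4/21)/4 = 1/21 each.
Living: Zainab, Adaeze, Chukwudi, and Uzoma — each takes 1/21.

Adaeze 1/21; Bankole 2/21; Chukwudi 1/21; Ebele 1/3; Kehinde 2/21; Ronke 2/21; Segun 2/21; Uzoma 1/21; Yetunde 2/21; Zainab 1/21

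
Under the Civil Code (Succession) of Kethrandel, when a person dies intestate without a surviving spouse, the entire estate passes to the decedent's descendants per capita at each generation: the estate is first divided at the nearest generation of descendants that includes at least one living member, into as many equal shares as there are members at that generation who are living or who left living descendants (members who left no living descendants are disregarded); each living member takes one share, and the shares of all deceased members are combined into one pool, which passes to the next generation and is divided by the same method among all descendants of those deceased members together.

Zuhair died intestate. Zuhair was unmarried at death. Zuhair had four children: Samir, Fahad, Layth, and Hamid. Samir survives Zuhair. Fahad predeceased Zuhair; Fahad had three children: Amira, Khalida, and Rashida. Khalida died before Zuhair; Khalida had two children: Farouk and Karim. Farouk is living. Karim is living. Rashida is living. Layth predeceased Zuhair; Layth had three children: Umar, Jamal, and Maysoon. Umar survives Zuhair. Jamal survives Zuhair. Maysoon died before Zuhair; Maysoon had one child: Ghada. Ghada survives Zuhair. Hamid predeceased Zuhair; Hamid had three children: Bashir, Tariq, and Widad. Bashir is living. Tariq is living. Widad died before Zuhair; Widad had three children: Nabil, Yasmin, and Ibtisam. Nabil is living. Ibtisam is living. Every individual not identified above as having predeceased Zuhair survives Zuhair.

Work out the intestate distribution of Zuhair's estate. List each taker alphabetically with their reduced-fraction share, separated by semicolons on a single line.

Amira 1/12; Bashir 1/12; Farouk 1/24; Ghada 1/24; Ibtisam 1/24; Jamal 1/12; Karim 1/24; Nabil 1/24; Rashida 1/12; Samir 1/4; Tariq 1/12; Umar 1/12; Yasmin 1/24

There is no surviving spouse, so the entire estate passes to Zuhair's descendants per capita at each generation.
At generation 1 (Samir, Fahad, Layth, Hamid) there are 4 shares of (1)/4 = 1/4 each.
Living: Samir — each takes 1/4.
Deceased: Fahad, Layth, and Hamid. Their combined 3/4 is pooled and carried to generation 2.
At generation 2 (Amira, Khalida, Rashida, Umar, Jamal, Maysoon, Bashir, Tariq, Widad) there are 9 shares of (3/4)/9 = 1/12 each.
Living: Amira, Rashida, Umar, Jamal, Bashir, and Tariq — each takes 1/12.
Deceased: Khalida, Maysoon, and Widad. Their combined 1/4 is pooled and carried to generation 3.
At generation 3 (Farouk, Karim, Ghada, Nabil, Yasmin, Ibtisam) there are 6 shares of (1/4)/6 = 1/24 each.
Living: Farouk, Karim, Ghada, Nabil, Yasmin, and Ibtisam — each takes 1/24.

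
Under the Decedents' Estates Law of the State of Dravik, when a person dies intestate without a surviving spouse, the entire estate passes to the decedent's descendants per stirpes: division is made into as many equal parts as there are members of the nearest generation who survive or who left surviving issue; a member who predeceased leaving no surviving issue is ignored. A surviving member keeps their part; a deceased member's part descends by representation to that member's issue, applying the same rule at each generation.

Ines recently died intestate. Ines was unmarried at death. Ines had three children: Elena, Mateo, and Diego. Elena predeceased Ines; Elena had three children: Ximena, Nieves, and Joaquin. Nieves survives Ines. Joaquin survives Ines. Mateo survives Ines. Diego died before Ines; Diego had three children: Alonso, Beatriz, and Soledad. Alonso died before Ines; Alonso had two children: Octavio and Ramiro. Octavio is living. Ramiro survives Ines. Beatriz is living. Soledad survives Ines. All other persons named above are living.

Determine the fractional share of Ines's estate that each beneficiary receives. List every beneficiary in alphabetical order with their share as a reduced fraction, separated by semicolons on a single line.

Beatriz 1/9; Joaquin 1/9; Mateo 1/3; Nieves 1/9; Octavio 1/18; Ramiro 1/18; Soledad 1/9; Ximena 1/9

There is no surviving spouse, so the entire estate passes to Ines's descendants per stirpes.
The estate is divided into 3 equal shares of 1/3 among Elena, Mateo, Diego.
Elena predeceased; the 1/3 allotted to Elena's branch passes to Elena's issue by representation.
The 1/3 is divided into 3 equal shares of 1/9 among Ximena, Nieves, Joaquin.
Ximena is living and takes 1/9.
Nieves is living and takes 1/9.
Joaquin is living and takes 1/9.
Mateo is living and takes 1/3.
Diego predeceased; the 1/3 allotted to Diego's branch passes to Diego's issue by representation.
The 1/3 is divided into 3 equal shares of 1/9 among Alonso, Beatriz, Soledad.
Alonso predeceased; the 1/9 allotted to Alonso's branch passes to Alonso's issue by representation.
The 1/9 is divided into 2 equal shares of 1/18 among Octavio, Ramiro.
Octavio is living and takes 1/18.
Ramiro is living and takes 1/18.
Beatriz is living and takes 1/9.
Soledad is living and takes 1/9.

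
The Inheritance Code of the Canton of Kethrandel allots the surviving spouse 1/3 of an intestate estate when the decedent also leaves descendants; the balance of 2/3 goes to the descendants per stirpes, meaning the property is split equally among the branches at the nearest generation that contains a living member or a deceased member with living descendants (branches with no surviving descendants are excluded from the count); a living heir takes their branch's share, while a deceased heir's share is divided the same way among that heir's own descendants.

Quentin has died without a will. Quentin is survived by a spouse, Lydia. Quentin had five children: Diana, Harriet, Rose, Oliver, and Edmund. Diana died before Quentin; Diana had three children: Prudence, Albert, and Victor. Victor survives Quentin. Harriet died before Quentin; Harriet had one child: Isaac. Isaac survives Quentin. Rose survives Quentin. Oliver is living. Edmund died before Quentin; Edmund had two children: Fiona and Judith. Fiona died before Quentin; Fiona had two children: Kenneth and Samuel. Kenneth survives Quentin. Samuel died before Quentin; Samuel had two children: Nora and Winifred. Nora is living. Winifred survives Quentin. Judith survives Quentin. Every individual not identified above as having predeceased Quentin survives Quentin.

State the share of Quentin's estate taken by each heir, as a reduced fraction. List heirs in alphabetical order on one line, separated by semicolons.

Albert 2/45; Isaac 2/15; Judith 1/15; Kenneth 1/30; Lydia 1/3; Nora 1/60; Oliver 2/15; Prudence 2/45; Rose 2/15; Victor 2/45; Winifred 1/60

Lydia, as surviving spouse, takes 1/3.
The remaining 2/3 passes to Quentin's descendants per stirpes.
The 2/3 is divided into 5 equal shares of 2/15 among Diana, Harriet, Rose, Oliver, Edmund.
Diana predeceased; the 2/15 allotted to Diana's branch passes to Diana's issue by representation.
The 2/15 is divided into 3 equal shares of 2/45 among Prudence, Albert, Victor.
Prudence is living and takes 2/45.
Albert is living and takes 2/45.
Victor is living and takes 2/45.
Harriet predeceased; the 2/15 allotted to Harriet's branch passes to Harriet's issue by representation.
Isaac is the sole taker at this level and receives the full 2/15.
Rose is living and takes 2/15.
Oliver is living and takes 2/15.
Edmund predeceased; the 2/15 allotted to Edmund's branch passes to Edmund's issue by representation.
The 2/15 is divided into 2 equal shares of 1/15 among Fiona, Judith.
Fiona predeceased; the 1/15 allotted to Fiona's branch passes to Fiona's issue by representation.
The 1/15 is divided into 2 equal shares of 1/30 among Kenneth, Samuel.
Kenneth is living and takes 1/30.
Samuel predeceased; the 1/30 allotted to Samuel's branch passes to Samuel's issue by representation.
The 1/30 is divided into 2 equal shares of 1/60 among Nora, Winifred.
Nora is living and takes 1/60.
Winifred is living and takes 1/60.
Judith is living and takes 1/15.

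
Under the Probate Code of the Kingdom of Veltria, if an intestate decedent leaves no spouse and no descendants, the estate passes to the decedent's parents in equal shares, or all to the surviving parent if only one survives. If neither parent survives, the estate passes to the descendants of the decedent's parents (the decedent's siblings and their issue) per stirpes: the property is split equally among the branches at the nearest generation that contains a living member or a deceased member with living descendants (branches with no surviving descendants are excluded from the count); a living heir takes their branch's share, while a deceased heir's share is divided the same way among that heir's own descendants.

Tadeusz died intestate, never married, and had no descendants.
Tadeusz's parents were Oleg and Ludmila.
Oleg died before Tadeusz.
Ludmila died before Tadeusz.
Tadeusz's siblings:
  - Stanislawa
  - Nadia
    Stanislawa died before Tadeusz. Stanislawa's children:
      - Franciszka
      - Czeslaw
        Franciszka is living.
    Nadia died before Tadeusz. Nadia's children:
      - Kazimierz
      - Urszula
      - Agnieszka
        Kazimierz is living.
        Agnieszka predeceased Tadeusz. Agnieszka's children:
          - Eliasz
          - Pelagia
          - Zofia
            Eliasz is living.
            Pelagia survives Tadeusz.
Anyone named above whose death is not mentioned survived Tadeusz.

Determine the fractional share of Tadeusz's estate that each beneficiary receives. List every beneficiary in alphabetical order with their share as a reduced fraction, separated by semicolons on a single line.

Czeslaw 1/4; Eliasz 1/18; Franciszka 1/4; Kazimierz 1/6; Pelagia 1/18; Urszula 1/6; Zofia 1/18

Neither parent survives and there are no descendants, so the estate passes to Tadeusz's siblings and their issue per stirpes.
The estate is divided into 2 equal shares of 1/2 among Stanislawa, Nadia.
Stanislawa predeceased; the 1/2 allotted to Stanislawa's branch passes to Stanislawa's issue by representation.
The 1/2 is divided into 2 equal shares of 1/4 among Franciszka, Czeslaw.
Franciszka is living and takes 1/4.
Czeslaw is living and takes 1/4.
Nadia predeceased; the 1/2 allotted to Nadia's branch passes to Nadia's issue by representation.
The 1/2 is divided into 3 equal shares of 1/6 among Kazimierz, Urszula, Agnieszka.
Kazimierz is living and takes 1/6.
Urszula is living and takes 1/6.
Agnieszka predeceased; the 1/6 allotted to Agnieszka's branch passes to Agnieszka's issue by representation.
The 1/6 is divided into 3 equal shares of 1/18 among Eliasz, Pelagia, Zofia.
Eliasz is living and takes 1/18.
Pelagia is living and takes 1/18.
Zofia is living and takes 1/18.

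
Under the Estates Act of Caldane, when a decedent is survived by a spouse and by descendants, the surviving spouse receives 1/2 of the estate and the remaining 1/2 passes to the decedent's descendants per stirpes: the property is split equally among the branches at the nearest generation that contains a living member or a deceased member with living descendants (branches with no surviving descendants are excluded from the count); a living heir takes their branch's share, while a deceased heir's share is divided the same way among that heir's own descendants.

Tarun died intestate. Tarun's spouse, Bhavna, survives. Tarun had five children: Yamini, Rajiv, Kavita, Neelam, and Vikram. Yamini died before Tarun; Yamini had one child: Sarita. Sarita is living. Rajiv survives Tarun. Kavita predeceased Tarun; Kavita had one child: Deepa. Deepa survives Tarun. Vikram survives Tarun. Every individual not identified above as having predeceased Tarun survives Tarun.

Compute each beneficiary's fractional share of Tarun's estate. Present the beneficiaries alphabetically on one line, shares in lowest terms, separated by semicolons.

Bhavna 1/2; Deepa 1/10; Neelam 1/10; Rajiv 1/10; Sarita 1/10; Vikram 1/10

Bhavna, as surviving spouse, takes 1/2.
The remaining 1/2 passes to Tarun's descendants per stirpes.
The 1/2 is divided into 5 equal shares of 1/10 among Yamini, Rajiv, Kavita, Neelam, Vikram.
Yamini predeceased; the 1/10 allotted to Yamini's branch passes to Yamini's issue by representation.
Sarita is the sole taker at this level and receives the full 1/10.
Rajiv is living and takes 1/10.
Kavita predeceased; the 1/10 allotted to Kavita's branch passes to Kavita's issue by representation.
Deepa is the sole taker at this level and receives the full 1/10.
Neelam is living and takes 1/10.
Vikram is living and takes 1/10.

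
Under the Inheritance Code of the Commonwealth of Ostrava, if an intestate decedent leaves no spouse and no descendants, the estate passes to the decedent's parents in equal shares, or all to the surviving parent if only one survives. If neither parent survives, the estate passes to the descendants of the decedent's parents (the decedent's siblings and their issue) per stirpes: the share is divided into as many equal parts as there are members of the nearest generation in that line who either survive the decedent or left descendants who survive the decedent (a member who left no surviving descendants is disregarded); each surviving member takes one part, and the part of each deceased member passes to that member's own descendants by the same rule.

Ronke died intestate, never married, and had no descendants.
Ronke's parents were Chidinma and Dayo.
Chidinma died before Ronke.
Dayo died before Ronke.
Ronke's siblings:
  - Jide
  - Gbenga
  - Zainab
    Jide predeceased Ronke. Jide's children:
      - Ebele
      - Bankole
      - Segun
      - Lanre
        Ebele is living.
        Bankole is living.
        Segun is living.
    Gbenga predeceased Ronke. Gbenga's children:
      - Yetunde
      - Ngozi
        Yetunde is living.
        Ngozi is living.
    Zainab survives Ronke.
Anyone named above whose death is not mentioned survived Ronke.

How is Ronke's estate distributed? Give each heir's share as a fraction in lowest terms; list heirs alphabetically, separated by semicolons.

Neither parent survives and there are no descendants, so the estate passes to Ronke's siblings and their issue per stirpes.
The estate is divided into 3 equal shares of 1/3 among Jide, Gbenga, Zainab.
Jide predeceased; the 1/3 allotted to Jide's branch passes to Jide's issue by representation.
The 1/3 is divided into 4 equal shares of 1/12 among Ebele, Bankole, Segun, Lanre.
Ebele is living and takes 1/12.
Bankole is living and takes 1/12.
Segun is living and takes 1/12.
Lanre is living and takes 1/12.
Gbenga predeceased; the 1/3 allotted to Gbenga's branch passes to Gbenga's issue by representation.
The 1/3 is divided into 2 equal shares of 1/6 among Yetunde, Ngozi.
Yetunde is living and takes 1/6.
Ngozi is living and takes 1/6.
Zainab is living and takes 1/3.

Bankole 1/12; Ebele 1/12; Lanre 1/12; Ngozi 1/6; Segun 1/12; Yetunde 1/6; Zainab 1/3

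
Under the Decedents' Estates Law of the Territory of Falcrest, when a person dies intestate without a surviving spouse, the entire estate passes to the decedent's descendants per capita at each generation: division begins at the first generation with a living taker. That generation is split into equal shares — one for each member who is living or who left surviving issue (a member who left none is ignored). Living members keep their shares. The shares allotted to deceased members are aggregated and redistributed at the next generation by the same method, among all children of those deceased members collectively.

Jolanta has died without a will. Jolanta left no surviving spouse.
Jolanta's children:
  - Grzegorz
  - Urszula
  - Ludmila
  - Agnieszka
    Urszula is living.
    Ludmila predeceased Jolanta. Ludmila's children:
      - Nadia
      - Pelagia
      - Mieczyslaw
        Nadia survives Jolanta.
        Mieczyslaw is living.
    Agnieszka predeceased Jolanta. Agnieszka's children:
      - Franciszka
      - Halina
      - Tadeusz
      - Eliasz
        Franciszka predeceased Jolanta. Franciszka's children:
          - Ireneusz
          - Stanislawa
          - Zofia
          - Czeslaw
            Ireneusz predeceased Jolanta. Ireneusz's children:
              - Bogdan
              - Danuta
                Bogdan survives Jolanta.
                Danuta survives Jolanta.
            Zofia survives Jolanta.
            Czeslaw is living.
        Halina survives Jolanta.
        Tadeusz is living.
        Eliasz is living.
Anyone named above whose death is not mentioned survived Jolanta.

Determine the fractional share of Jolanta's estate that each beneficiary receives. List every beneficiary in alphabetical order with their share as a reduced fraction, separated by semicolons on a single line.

There is no surviving spouse, so the entire estate passes to Jolanta's descendants per capita at each generation.
At generation 1 (Grzegorz, Urszula, Ludmila, Agnieszka) there are 4 shares of (1)/4 = 1/4 each.
Living: Grzegorz and Urszula — each takes 1/4.
Deceased: Ludmila and Agnieszka. Their combined 1/2 is pooled and carried to generation 2.
At generation 2 (Nadia, Pelagia, Mieczyslaw, Franciszka, Halina, Tadeusz, Eliasz) there are 7 shares of (1/2)/7 = 1/14 each.
Living: Nadia, Pelagia, Mieczyslaw, Halina, Tadeusz, and Eliasz — each takes 1/14.
Deceased: Franciszka. That 1/14 share is carried to generation 3.
At generation 3 (Ireneusz, Stanislawa, Zofia, Czeslaw) there are 4 shares of (1/14)/4 = 1/56 each.
Living: Stanislawa, Zofia, and Czeslaw — each takes 1/56.
Deceased: Ireneusz. That 1/56 share is carried to generation 4.
At generation 4 (Bogdan, Danuta) there are 2 shares of (1/56)/2 = 1/112 each.
Living: Bogdan and Danuta — each takes 1/112.

Bogdan 1/112; Czeslaw 1/56; Danuta 1/112; Eliasz 1/14; Grzegorz 1/4; Halina 1/14; Mieczyslaw 1/14; Nadia 1/14; Pelagia 1/14; Stanislawa 1/56; Tadeusz 1/14; Urszula 1/4; Zofia 1/56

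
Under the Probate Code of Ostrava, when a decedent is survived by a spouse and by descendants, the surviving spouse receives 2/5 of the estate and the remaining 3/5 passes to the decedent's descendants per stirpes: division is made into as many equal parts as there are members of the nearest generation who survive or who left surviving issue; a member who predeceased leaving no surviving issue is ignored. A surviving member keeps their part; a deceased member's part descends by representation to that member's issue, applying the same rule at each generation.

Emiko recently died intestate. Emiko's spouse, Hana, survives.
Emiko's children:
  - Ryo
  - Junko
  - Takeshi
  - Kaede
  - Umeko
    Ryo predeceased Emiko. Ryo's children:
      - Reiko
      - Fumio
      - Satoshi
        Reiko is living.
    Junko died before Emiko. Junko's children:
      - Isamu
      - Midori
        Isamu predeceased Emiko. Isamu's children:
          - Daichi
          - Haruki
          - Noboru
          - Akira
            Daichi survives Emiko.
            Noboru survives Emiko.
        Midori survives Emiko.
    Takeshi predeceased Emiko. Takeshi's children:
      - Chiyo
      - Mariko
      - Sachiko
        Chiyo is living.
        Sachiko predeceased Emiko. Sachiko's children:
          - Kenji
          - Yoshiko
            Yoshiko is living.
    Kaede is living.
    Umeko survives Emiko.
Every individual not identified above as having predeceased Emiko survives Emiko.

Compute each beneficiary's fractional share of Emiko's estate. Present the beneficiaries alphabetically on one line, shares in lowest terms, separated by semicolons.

Akira 3/200; Chiyo 1/25; Daichi 3/200; Fumio 1/25; Hana 2/5; Haruki 3/200; Kaede 3/25; Kenji 1/50; Mariko 1/25; Midori 3/50; Noboru 3/200; Reiko 1/25; Satoshi 1/25; Umeko 3/25; Yoshiko 1/50

Hana, as surviving spouse, takes 2/5.
The remaining 3/5 passes to Emiko's descendants per stirpes.
The 3/5 is divided into 5 equal shares of 3/25 among Ryo, Junko, Takeshi, Kaede, Umeko.
Ryo predeceased; the 3/25 allotted to Ryo's branch passes to Ryo's issue by representation.
The 3/25 is divided into 3 equal shares of 1/25 among Reiko, Fumio, Satoshi.
Reiko is living and takes 1/25.
Fumio is living and takes 1/25.
Satoshi is living and takes 1/25.
Junko predeceased; the 3/25 allotted to Junko's branch passes to Junko's issue by representation.
The 3/25 is divided into 2 equal shares of 3/50 among Isamu, Midori.
Isamu predeceased; the 3/50 allotted to Isamu's branch passes to Isamu's issue by representation.
The 3/50 is divided into 4 equal shares of 3/200 among Daichi, Haruki, Noboru, Akira.
Daichi is living and takes 3/200.
Haruki is living and takes 3/200.
Noboru is living and takes 3/200.
Akira is living and takes 3/200.
Midori is living and takes 3/50.
Takeshi predeceased; the 3/25 allotted to Takeshi's branch passes to Takeshi's issue by representation.
The 3/25 is divided into 3 equal shares of 1/25 among Chiyo, Mariko, Sachiko.
Chiyo is living and takes 1/25.
Mariko is living and takes 1/25.
Sachiko predeceased; the 1/25 allotted to Sachiko's branch passes to Sachiko's issue by representation.
The 1/25 is divided into 2 equal shares of 1/50 among Kenji, Yoshiko.
Kenji is living and takes 1/50.
Yoshiko is living and takes 1/50.
Kaede is living and takes 3/25.
Umeko is living and takes 3/25.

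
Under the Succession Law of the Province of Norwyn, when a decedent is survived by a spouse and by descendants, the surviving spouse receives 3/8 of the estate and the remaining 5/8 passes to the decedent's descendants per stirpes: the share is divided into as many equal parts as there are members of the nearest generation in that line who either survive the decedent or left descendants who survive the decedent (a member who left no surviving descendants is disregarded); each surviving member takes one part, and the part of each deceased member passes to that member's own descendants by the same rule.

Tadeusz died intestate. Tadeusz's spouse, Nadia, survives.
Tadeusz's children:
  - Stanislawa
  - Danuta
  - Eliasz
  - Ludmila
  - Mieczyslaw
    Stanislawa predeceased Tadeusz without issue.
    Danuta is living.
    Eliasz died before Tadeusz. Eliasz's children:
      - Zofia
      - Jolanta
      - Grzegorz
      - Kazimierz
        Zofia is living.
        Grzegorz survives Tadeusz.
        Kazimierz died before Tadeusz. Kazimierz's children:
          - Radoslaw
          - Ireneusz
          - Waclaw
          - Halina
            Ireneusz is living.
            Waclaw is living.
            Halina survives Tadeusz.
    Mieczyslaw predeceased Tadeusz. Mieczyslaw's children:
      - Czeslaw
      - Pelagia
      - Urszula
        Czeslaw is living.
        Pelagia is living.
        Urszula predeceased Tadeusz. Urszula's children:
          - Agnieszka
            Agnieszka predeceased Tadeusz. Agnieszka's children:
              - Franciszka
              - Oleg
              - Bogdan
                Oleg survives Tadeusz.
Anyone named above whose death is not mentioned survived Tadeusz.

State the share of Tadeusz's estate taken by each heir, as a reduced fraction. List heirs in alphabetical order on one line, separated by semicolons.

Bogdan 5/288; Czeslaw 5/96; Danuta 5/32; Franciszka 5/288; Grzegorz 5/128; Halina 5/512; Ireneusz 5/512; Jolanta 5/128; Ludmila 5/32; Nadia 3/8; Oleg 5/288; Pelagia 5/96; Radoslaw 5/512; Waclaw 5/512; Zofia 5/128

Nadia, as surviving spouse, takes 3/8.
The remaining 5/8 passes to Tadeusz's descendants per stirpes.
Stanislawa left no surviving issue, so that branch lapses and is disregarded.
The 5/8 is divided into 4 equal shares of 5/32 among Danuta, Eliasz, Ludmila, Mieczyslaw.
Danuta is living and takes 5/32.
Eliasz predeceased; the 5/32 allotted to Eliasz's branch passes to Eliasz's issue by representation.
The 5/32 is divided into 4 equal shares of 5/128 among Zofia, Jolanta, Grzegorz, Kazimierz.
Zofia is living and takes 5/128.
Jolanta is living and takes 5/128.
Grzegorz is living and takes 5/128.
Kazimierz predeceased; the 5/128 allotted to Kazimierz's branch passes to Kazimierz's issue by representation.
The 5/128 is divided into 4 equal shares of 5/512 among Radoslaw, Ireneusz, Waclaw, Halina.
Radoslaw is living and takes 5/512.
Ireneusz is living and takes 5/512.
Waclaw is living and takes 5/512.
Halina is living and takes 5/512.
Ludmila is living and takes 5/32.
Mieczyslaw predeceased; the 5/32 allotted to Mieczyslaw's branch passes to Mieczyslaw's issue by representation.
The 5/32 is divided into 3 equal shares of 5/96 among Czeslaw, Pelagia, Urszula.
Czeslaw is living and takes 5/96.
Pelagia is living and takes 5/96.
Urszula predeceased; the 5/96 allotted to Urszula's branch passes to Urszula's issue by representation.
Agnieszka's line is the sole branch at this level, so the full 5/96 passes to Agnieszka's issue by representation.
The 5/96 is divided into 3 equal shares of 5/288 among Franciszka, Oleg, Bogdan.
Franciszka is living and takes 5/288.
Oleg is living and takes 5/288.
Bogdan is living and takes 5/288.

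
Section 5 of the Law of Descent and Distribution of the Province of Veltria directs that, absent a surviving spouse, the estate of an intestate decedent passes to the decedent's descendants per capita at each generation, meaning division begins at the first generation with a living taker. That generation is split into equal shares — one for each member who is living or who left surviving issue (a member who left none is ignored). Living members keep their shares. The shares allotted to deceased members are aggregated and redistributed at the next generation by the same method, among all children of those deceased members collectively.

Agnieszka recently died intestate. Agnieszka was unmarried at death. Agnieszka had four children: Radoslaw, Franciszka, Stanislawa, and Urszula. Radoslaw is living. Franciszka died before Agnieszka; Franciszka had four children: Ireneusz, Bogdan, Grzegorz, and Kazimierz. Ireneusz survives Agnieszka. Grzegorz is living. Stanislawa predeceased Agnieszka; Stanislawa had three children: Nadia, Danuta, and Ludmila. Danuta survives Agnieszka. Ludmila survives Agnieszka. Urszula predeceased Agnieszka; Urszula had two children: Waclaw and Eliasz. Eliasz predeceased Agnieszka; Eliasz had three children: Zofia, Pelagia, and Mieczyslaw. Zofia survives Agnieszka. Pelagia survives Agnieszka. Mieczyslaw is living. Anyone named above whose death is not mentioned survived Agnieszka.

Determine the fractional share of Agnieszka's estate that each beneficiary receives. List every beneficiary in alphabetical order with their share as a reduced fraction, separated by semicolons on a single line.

There is no surviving spouse, so the entire estate passes to Agnieszka's descendants per capita at each generation.
At generation 1 (Radoslaw, Franciszka, Stanislawa, Urszula) there are 4 shares of (1)/4 = 1/4 each.
Living: Radoslaw — each takes 1/4.
Deceased: Franciszka, Stanislawa, and Urszula. Their combined 3/4 is pooled and carried to generation 2.
At generation 2 (Ireneusz, Bogdan, Grzegorz, Kazimierz, Nadia, Danuta, Ludmila, Waclaw, Eliasz) there are 9 shares of (3/4)/9 = 1/12 each.
Living: Ireneusz, Bogdan, Grzegorz, Kazimierz, Nadia, Danuta, Ludmila, and Waclaw — each takes 1/12.
Deceased: Eliasz. That 1/12 share is carried to generation 3.
At generation 3 (Zofia, Pelagia, Mieczyslaw) there are 3 shares of (1/12)/3 = 1/36 each.
Living: Zofia, Pelagia, and Mieczyslaw — each takes 1/36.

Bogdan 1/12; Danuta 1/12; Grzegorz 1/12; Ireneusz 1/12; Kazimierz 1/12; Ludmila 1/12; Mieczyslaw 1/36; Nadia 1/12; Pelagia 1/36; Radoslaw 1/4; Waclaw 1/12; Zofia 1/36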